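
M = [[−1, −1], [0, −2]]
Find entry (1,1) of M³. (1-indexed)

−1

M² = [[1, 3], [0, 4]]
M³ = [[−1, −7], [0, −8]]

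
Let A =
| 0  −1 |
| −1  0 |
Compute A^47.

[[0, −1], [−1, 0]]

A² = I (check: tr A = 0 and det A = −1), so A^47 = A since 47 is odd.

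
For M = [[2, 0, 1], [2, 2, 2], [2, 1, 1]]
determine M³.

M² = [[6, 1, 3], [12, 6, 8], [8, 3, 5]]
M³ = [[20, 5, 11], [52, 20, 32], [32, 11, 19]]

[[20, 5, 11], [52, 20, 32], [32, 11, 19]]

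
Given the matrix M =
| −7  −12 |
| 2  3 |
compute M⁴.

tr M = −4 and det M = 3, so the characteristic polynomial is λ² − (−4)λ + (3) with roots −3 and −1.
Eigenvectors give P = [[3, 2], [−1, −1]] with P⁻¹ = [[1, 2], [−1, −3]], and M = P·diag(−3, −1)·P⁻¹.
Then M⁴ = P·diag(81, 1)·P⁻¹ = [[243, 2], [−81, −1]] · [[1, 2], [−1, −3]] = [[241, 480], [−80, −159]].

[[241, 480], [−80, −159]]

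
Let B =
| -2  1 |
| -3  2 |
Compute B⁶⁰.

[[1, 0], [0, 1]]

B² = I (check: tr B = 0 and det B = -1), so B⁶⁰ = I since 60 is even.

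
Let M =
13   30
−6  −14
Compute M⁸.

tr M = −1 and det M = −2, so the characteristic polynomial is λ² − (−1)λ + (−2) with roots −2 and 1.
Eigenvectors give P = [[−2, 5], [1, −2]] with P⁻¹ = [[2, 5], [1, 2]], and M = P·diag(−2, 1)·P⁻¹.
Then M⁸ = P·diag(256, 1)·P⁻¹ = [[−512, 5], [256, −2]] · [[2, 5], [1, 2]] = [[−1019, −2550], [510, 1276]].

[[−1019, −2550], [510, 1276]]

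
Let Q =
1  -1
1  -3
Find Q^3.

Q^2 = [[0, 2], [-2, 8]]
Q^3 = [[2, -6], [6, -22]]

[[2, -6], [6, -22]]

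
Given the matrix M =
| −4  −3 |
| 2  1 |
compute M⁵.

tr M = −3 and det M = 2, so the characteristic polynomial is λ² − (−3)λ + (2) with roots −2 and −1.
Eigenvectors give P = [[3, −1], [−2, 1]] with P⁻¹ = [[1, 1], [2, 3]], and M = P·diag(−2, −1)·P⁻¹.
Then M⁵ = P·diag(−32, −1)·P⁻¹ = [[−96, 1], [64, −1]] · [[1, 1], [2, 3]] = [[−94, −93], [62, 61]].

[[−94, −93], [62, 61]]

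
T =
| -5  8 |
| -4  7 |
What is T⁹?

tr T = 2 and det T = -3, so the characteristic polynomial is λ² − (2)λ + (-3) with roots 3 and -1.
Eigenvectors give P = [[1, 2], [1, 1]] with P⁻¹ = [[-1, 2], [1, -1]], and T = P·diag(3, -1)·P⁻¹.
Then T⁹ = P·diag(19683, -1)·P⁻¹ = [[19683, -2], [19683, -1]] · [[-1, 2], [1, -1]] = [[-19685, 39368], [-19684, 39367]].

[[-19685, 39368], [-19684, 39367]]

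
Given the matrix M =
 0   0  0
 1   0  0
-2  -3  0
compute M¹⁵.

[[0, 0, 0], [0, 0, 0], [0, 0, 0]]

M is strictly triangular, hence nilpotent: M³ = 0, so M¹⁵ = 0.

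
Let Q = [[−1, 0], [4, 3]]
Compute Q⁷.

tr Q = 2 and det Q = −3, so the characteristic polynomial is λ² − (2)λ + (−3) with roots −1 and 3.
Eigenvectors give P = [[−1, 0], [1, 1]] with P⁻¹ = [[−1, 0], [1, 1]], and Q = P·diag(−1, 3)·P⁻¹.
Then Q⁷ = P·diag(−1, 2187)·P⁻¹ = [[1, 0], [−1, 2187]] · [[−1, 0], [1, 1]] = [[−1, 0], [2188, 2187]].

[[−1, 0], [2188, 2187]]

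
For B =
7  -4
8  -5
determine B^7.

[[4375, -2188], [4376, -2189]]

tr B = 2 and det B = -3, so the characteristic polynomial is λ² − (2)λ + (-3) with roots 3 and -1.
Eigenvectors give P = [[-1, -1], [-1, -2]] with P⁻¹ = [[-2, 1], [1, -1]], and B = P·diag(3, -1)·P⁻¹.
Then B^7 = P·diag(2187, -1)·P⁻¹ = [[-2187, 1], [-2187, 2]] · [[-2, 1], [1, -1]] = [[4375, -2188], [4376, -2189]].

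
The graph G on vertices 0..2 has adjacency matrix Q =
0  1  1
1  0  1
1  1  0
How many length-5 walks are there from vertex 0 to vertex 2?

11

The number of length-5 walks from vertex 0 to vertex 2 is entry (0,2) of Q⁵, where Q is the adjacency matrix.
Q² = [[2, 1, 1], [1, 2, 1], [1, 1, 2]]
Q³ = [[2, 3, 3], [3, 2, 3], [3, 3, 2]]
Q⁴ = [[6, 5, 5], [5, 6, 5], [5, 5, 6]]
Q⁵ = [[10, 11, 11], [11, 10, 11], [11, 11, 10]]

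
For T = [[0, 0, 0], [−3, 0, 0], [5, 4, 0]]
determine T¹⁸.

T is strictly triangular, hence nilpotent: T³ = 0, so T¹⁸ = 0.

[[0, 0, 0], [0, 0, 0], [0, 0, 0]]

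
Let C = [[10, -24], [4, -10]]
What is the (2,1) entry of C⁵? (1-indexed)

64

tr C = 0 and det C = -4, so the characteristic polynomial is λ² − (0)λ + (-4) with roots 2 and -2.
Eigenvectors give P = [[-3, 2], [-1, 1]] with P⁻¹ = [[-1, 2], [-1, 3]], and C = P·diag(2, -2)·P⁻¹.
Then C⁵ = P·diag(32, -32)·P⁻¹ = [[-96, -64], [-32, -32]] · [[-1, 2], [-1, 3]] = [[160, -384], [64, -160]].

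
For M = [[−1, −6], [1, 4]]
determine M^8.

tr M = 3 and det M = 2, so the characteristic polynomial is λ² − (3)λ + (2) with roots 1 and 2.
Eigenvectors give P = [[−3, −2], [1, 1]] with P⁻¹ = [[−1, −2], [1, 3]], and M = P·diag(1, 2)·P⁻¹.
Then M^8 = P·diag(1, 256)·P⁻¹ = [[−3, −512], [1, 256]] · [[−1, −2], [1, 3]] = [[−509, −1530], [255, 766]].

[[−509, −1530], [255, 766]]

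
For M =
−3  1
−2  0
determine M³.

[[−15, 7], [−14, 6]]

tr M = −3 and det M = 2, so the characteristic polynomial is λ² − (−3)λ + (2) with roots −2 and −1.
Eigenvectors give P = [[1, −1], [1, −2]] with P⁻¹ = [[2, −1], [1, −1]], and M = P·diag(−2, −1)·P⁻¹.
Then M³ = P·diag(−8, −1)·P⁻¹ = [[−8, 1], [−8, 2]] · [[2, −1], [1, −1]] = [[−15, 7], [−14, 6]].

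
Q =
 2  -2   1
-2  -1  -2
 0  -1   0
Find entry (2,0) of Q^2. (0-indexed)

2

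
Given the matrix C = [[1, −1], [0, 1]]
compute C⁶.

C = I + N where N = [[0, −1], [0, 0]] is strictly upper-triangular, so N² = 0.
(I + N)⁶ = I + 6·N = [[1, −6], [0, 1]].

[[1, −6], [0, 1]]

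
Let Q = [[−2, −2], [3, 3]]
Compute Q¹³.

Q² = Q (a projection; rank 1, trace 1), so Q¹³ = Q.

[[−2, −2], [3, 3]]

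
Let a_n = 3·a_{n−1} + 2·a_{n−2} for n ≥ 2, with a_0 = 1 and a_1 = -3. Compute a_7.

With companion matrix M = [[3, 2], [1, 0]], [a_n, a_{n−1}]ᵀ = M·[a_{n−1}, a_{n−2}]ᵀ, so [a_7, a_6]ᵀ = M⁶·[a_1, a_0]ᵀ.
M⁶ = [[1763, 990], [495, 278]], giving [a_7, a_6]ᵀ = [[-4299], [-1207]].

-4299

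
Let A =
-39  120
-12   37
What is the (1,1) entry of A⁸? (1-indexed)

tr A = -2 and det A = -3, so the characteristic polynomial is λ² − (-2)λ + (-3) with roots -3 and 1.
Eigenvectors give P = [[10, 3], [3, 1]] with P⁻¹ = [[1, -3], [-3, 10]], and A = P·diag(-3, 1)·P⁻¹.
Then A⁸ = P·diag(6561, 1)·P⁻¹ = [[65610, 3], [19683, 1]] · [[1, -3], [-3, 10]] = [[65601, -196800], [19680, -59039]].

65601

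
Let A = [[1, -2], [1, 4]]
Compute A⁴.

tr A = 5 and det A = 6, so the characteristic polynomial is λ² − (5)λ + (6) with roots 3 and 2.
Eigenvectors give P = [[1, -2], [-1, 1]] with P⁻¹ = [[-1, -2], [-1, -1]], and A = P·diag(3, 2)·P⁻¹.
Then A⁴ = P·diag(81, 16)·P⁻¹ = [[81, -32], [-81, 16]] · [[-1, -2], [-1, -1]] = [[-49, -130], [65, 146]].

[[-49, -130], [65, 146]]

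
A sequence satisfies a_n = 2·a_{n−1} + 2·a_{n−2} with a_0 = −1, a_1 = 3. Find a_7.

With companion matrix Q = [[2, 2], [1, 0]], [a_n, a_{n−1}]ᵀ = Q·[a_{n−1}, a_{n−2}]ᵀ, so [a_7, a_6]ᵀ = Q⁶·[a_1, a_0]ᵀ.
Q⁶ = [[328, 240], [120, 88]], giving [a_7, a_6]ᵀ = [[744], [272]].

744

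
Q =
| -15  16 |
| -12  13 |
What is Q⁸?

[[26241, -26240], [19680, -19679]]

tr Q = -2 and det Q = -3, so the characteristic polynomial is λ² − (-2)λ + (-3) with roots -3 and 1.
Eigenvectors give P = [[-4, 1], [-3, 1]] with P⁻¹ = [[-1, 1], [-3, 4]], and Q = P·diag(-3, 1)·P⁻¹.
Then Q⁸ = P·diag(6561, 1)·P⁻¹ = [[-26244, 1], [-19683, 1]] · [[-1, 1], [-3, 4]] = [[26241, -26240], [19680, -19679]].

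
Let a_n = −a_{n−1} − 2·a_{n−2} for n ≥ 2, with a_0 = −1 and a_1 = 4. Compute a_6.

With companion matrix T = [[−1, −2], [1, 0]], [a_n, a_{n−1}]ᵀ = T·[a_{n−1}, a_{n−2}]ᵀ, so [a_6, a_5]ᵀ = T^5·[a_1, a_0]ᵀ.
T^5 = [[−5, 2], [−1, −6]], giving [a_6, a_5]ᵀ = [[−22], [2]].

−22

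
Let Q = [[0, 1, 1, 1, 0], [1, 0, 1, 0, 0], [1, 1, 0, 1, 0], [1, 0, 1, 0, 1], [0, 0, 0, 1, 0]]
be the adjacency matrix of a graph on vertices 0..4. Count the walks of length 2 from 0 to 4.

The number of length-2 walks from vertex 0 to vertex 4 is entry (0,4) of Q², where Q is the adjacency matrix.
Q² = [[3, 1, 2, 1, 1], [1, 2, 1, 2, 0], [2, 1, 3, 1, 1], [1, 2, 1, 3, 0], [1, 0, 1, 0, 1]]

1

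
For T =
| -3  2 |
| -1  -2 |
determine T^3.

[[-11, 34], [-17, 6]]

T^2 = [[7, -10], [5, 2]]
T^3 = [[-11, 34], [-17, 6]]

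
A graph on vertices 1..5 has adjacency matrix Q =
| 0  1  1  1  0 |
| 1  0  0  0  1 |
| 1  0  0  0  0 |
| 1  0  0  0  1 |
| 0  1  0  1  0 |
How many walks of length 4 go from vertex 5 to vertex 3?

0

The number of length-4 walks from vertex 5 to vertex 3 is entry (5,3) of Q⁴, where Q is the adjacency matrix.
Q² = [[3, 0, 0, 0, 2], [0, 2, 1, 2, 0], [0, 1, 1, 1, 0], [0, 2, 1, 2, 0], [2, 0, 0, 0, 2]]
Q³ = [[0, 5, 3, 5, 0], [5, 0, 0, 0, 4], [3, 0, 0, 0, 2], [5, 0, 0, 0, 4], [0, 4, 2, 4, 0]]
Q⁴ = [[13, 0, 0, 0, 10], [0, 9, 5, 9, 0], [0, 5, 3, 5, 0], [0, 9, 5, 9, 0], [10, 0, 0, 0, 8]]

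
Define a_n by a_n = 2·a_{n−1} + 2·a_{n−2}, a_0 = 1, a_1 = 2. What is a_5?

120

With companion matrix B = [[2, 2], [1, 0]], [a_n, a_{n−1}]ᵀ = B·[a_{n−1}, a_{n−2}]ᵀ, so [a_5, a_4]ᵀ = B⁴·[a_1, a_0]ᵀ.
B⁴ = [[44, 32], [16, 12]], giving [a_5, a_4]ᵀ = [[120], [44]].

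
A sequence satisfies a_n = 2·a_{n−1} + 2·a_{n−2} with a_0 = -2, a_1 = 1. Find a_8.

-416

With companion matrix Q = [[2, 2], [1, 0]], [a_n, a_{n−1}]ᵀ = Q·[a_{n−1}, a_{n−2}]ᵀ, so [a_8, a_7]ᵀ = Q⁷·[a_1, a_0]ᵀ.
Q⁷ = [[896, 656], [328, 240]], giving [a_8, a_7]ᵀ = [[-416], [-152]].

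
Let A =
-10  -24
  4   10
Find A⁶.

[[64, 0], [0, 64]]

tr A = 0 and det A = -4, so the characteristic polynomial is λ² − (0)λ + (-4) with roots 2 and -2.
Eigenvectors give P = [[2, 3], [-1, -1]] with P⁻¹ = [[-1, -3], [1, 2]], and A = P·diag(2, -2)·P⁻¹.
Then A⁶ = P·diag(64, 64)·P⁻¹ = [[128, 192], [-64, -64]] · [[-1, -3], [1, 2]] = [[64, 0], [0, 64]].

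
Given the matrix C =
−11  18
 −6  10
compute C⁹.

tr C = −1 and det C = −2, so the characteristic polynomial is λ² − (−1)λ + (−2) with roots 1 and −2.
Eigenvectors give P = [[3, 2], [2, 1]] with P⁻¹ = [[−1, 2], [2, −3]], and C = P·diag(1, −2)·P⁻¹.
Then C⁹ = P·diag(1, −512)·P⁻¹ = [[3, −1024], [2, −512]] · [[−1, 2], [2, −3]] = [[−2051, 3078], [−1026, 1540]].

[[−2051, 3078], [−1026, 1540]]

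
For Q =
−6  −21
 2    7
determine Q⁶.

[[−6, −21], [2, 7]]

Q² = Q (a projection; rank 1, trace 1), so Q⁶ = Q.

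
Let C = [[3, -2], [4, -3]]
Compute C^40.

C² = I (check: tr C = 0 and det C = -1), so C^40 = I since 40 is even.

[[1, 0], [0, 1]]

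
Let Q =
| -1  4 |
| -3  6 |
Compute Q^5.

tr Q = 5 and det Q = 6, so the characteristic polynomial is λ² − (5)λ + (6) with roots 2 and 3.
Eigenvectors give P = [[4, 1], [3, 1]] with P⁻¹ = [[1, -1], [-3, 4]], and Q = P·diag(2, 3)·P⁻¹.
Then Q^5 = P·diag(32, 243)·P⁻¹ = [[128, 243], [96, 243]] · [[1, -1], [-3, 4]] = [[-601, 844], [-633, 876]].

[[-601, 844], [-633, 876]]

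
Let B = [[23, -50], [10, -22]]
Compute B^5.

[[1343, -2750], [550, -1132]]

tr B = 1 and det B = -6, so the characteristic polynomial is λ² − (1)λ + (-6) with roots 3 and -2.
Eigenvectors give P = [[5, 2], [2, 1]] with P⁻¹ = [[1, -2], [-2, 5]], and B = P·diag(3, -2)·P⁻¹.
Then B^5 = P·diag(243, -32)·P⁻¹ = [[1215, -64], [486, -32]] · [[1, -2], [-2, 5]] = [[1343, -2750], [550, -1132]].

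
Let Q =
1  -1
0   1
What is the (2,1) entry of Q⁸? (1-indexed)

Q = I + N where N = [[0, -1], [0, 0]] is strictly upper-triangular, so N² = 0.
(I + N)⁸ = I + 8·N = [[1, -8], [0, 1]].

0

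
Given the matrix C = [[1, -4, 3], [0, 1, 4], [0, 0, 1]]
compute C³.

[[1, -12, -39], [0, 1, 12], [0, 0, 1]]

C = I + N where N = [[0, -4, 3], [0, 0, 4], [0, 0, 0]] is strictly upper-triangular, so N³ = 0.
(I + N)³ = I + 3·N + 3·N² = [[1, -12, -39], [0, 1, 12], [0, 0, 1]].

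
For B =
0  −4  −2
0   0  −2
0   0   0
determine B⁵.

B is strictly triangular, hence nilpotent: B³ = 0, so B⁵ = 0.

[[0, 0, 0], [0, 0, 0], [0, 0, 0]]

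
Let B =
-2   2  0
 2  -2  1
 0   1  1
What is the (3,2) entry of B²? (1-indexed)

-1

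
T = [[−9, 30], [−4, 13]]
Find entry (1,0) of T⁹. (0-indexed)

−39364

tr T = 4 and det T = 3, so the characteristic polynomial is λ² − (4)λ + (3) with roots 1 and 3.
Eigenvectors give P = [[3, −5], [1, −2]] with P⁻¹ = [[2, −5], [1, −3]], and T = P·diag(1, 3)·P⁻¹.
Then T⁹ = P·diag(1, 19683)·P⁻¹ = [[3, −98415], [1, −39366]] · [[2, −5], [1, −3]] = [[−98409, 295230], [−39364, 118093]].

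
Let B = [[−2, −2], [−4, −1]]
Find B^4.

B^2 = [[12, 6], [12, 9]]
B^3 = [[−48, −30], [−60, −33]]
B^4 = [[216, 126], [252, 153]]

[[216, 126], [252, 153]]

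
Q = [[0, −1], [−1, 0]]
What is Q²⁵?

Q² = I (check: tr Q = 0 and det Q = −1), so Q²⁵ = Q since 25 is odd.

[[0, −1], [−1, 0]]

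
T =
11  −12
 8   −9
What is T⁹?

[[59051, −59052], [39368, −39369]]

tr T = 2 and det T = −3, so the characteristic polynomial is λ² − (2)λ + (−3) with roots 3 and −1.
Eigenvectors give P = [[3, −1], [2, −1]] with P⁻¹ = [[1, −1], [2, −3]], and T = P·diag(3, −1)·P⁻¹.
Then T⁹ = P·diag(19683, −1)·P⁻¹ = [[59049, 1], [39366, 1]] · [[1, −1], [2, −3]] = [[59051, −59052], [39368, −39369]].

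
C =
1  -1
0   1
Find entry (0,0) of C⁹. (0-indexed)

C = I + N where N = [[0, -1], [0, 0]] is strictly upper-triangular, so N² = 0.
(I + N)⁹ = I + 9·N = [[1, -9], [0, 1]].

1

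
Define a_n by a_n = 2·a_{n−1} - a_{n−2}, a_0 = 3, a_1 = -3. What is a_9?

-51

With companion matrix M = [[2, -1], [1, 0]], [a_n, a_{n−1}]ᵀ = M·[a_{n−1}, a_{n−2}]ᵀ, so [a_9, a_8]ᵀ = M^8·[a_1, a_0]ᵀ.
M^8 = [[9, -8], [8, -7]], giving [a_9, a_8]ᵀ = [[-51], [-45]].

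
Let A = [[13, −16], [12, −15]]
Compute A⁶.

tr A = −2 and det A = −3, so the characteristic polynomial is λ² − (−2)λ + (−3) with roots 1 and −3.
Eigenvectors give P = [[4, −1], [3, −1]] with P⁻¹ = [[1, −1], [3, −4]], and A = P·diag(1, −3)·P⁻¹.
Then A⁶ = P·diag(1, 729)·P⁻¹ = [[4, −729], [3, −729]] · [[1, −1], [3, −4]] = [[−2183, 2912], [−2184, 2913]].

[[−2183, 2912], [−2184, 2913]]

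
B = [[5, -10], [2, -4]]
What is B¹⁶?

B² = B (a projection; rank 1, trace 1), so B¹⁶ = B.

[[5, -10], [2, -4]]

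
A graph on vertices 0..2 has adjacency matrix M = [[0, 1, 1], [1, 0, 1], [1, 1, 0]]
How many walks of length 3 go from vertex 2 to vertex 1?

3

The number of length-3 walks from vertex 2 to vertex 1 is entry (2,1) of M^3, where M is the adjacency matrix.
M^2 = [[2, 1, 1], [1, 2, 1], [1, 1, 2]]
M^3 = [[2, 3, 3], [3, 2, 3], [3, 3, 2]]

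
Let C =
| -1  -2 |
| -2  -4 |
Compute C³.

[[-25, -50], [-50, -100]]

C² = [[5, 10], [10, 20]]
C³ = [[-25, -50], [-50, -100]]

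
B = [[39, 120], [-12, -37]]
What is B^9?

tr B = 2 and det B = -3, so the characteristic polynomial is λ² − (2)λ + (-3) with roots 3 and -1.
Eigenvectors give P = [[10, 3], [-3, -1]] with P⁻¹ = [[1, 3], [-3, -10]], and B = P·diag(3, -1)·P⁻¹.
Then B^9 = P·diag(19683, -1)·P⁻¹ = [[196830, -3], [-59049, 1]] · [[1, 3], [-3, -10]] = [[196839, 590520], [-59052, -177157]].

[[196839, 590520], [-59052, -177157]]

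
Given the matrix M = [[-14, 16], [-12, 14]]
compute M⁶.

[[64, 0], [0, 64]]

tr M = 0 and det M = -4, so the characteristic polynomial is λ² − (0)λ + (-4) with roots 2 and -2.
Eigenvectors give P = [[-1, 4], [-1, 3]] with P⁻¹ = [[3, -4], [1, -1]], and M = P·diag(2, -2)·P⁻¹.
Then M⁶ = P·diag(64, 64)·P⁻¹ = [[-64, 256], [-64, 192]] · [[3, -4], [1, -1]] = [[64, 0], [0, 64]].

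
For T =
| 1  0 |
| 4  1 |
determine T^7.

[[1, 0], [28, 1]]

T = I + N where N = [[0, 0], [4, 0]] is strictly lower-triangular, so N^2 = 0.
(I + N)^7 = I + 7·N = [[1, 0], [28, 1]].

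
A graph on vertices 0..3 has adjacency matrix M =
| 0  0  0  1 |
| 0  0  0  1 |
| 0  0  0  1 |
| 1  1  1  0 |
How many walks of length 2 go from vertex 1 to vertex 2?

1

The number of length-2 walks from vertex 1 to vertex 2 is entry (1,2) of M², where M is the adjacency matrix.
M² = [[1, 1, 1, 0], [1, 1, 1, 0], [1, 1, 1, 0], [0, 0, 0, 3]]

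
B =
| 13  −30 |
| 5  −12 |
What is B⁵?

[[793, −1650], [275, −582]]

tr B = 1 and det B = −6, so the characteristic polynomial is λ² − (1)λ + (−6) with roots −2 and 3.
Eigenvectors give P = [[2, 3], [1, 1]] with P⁻¹ = [[−1, 3], [1, −2]], and B = P·diag(−2, 3)·P⁻¹.
Then B⁵ = P·diag(−32, 243)·P⁻¹ = [[−64, 729], [−32, 243]] · [[−1, 3], [1, −2]] = [[793, −1650], [275, −582]].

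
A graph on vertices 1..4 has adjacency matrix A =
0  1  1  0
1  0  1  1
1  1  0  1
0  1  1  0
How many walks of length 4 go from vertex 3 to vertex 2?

The number of length-4 walks from vertex 3 to vertex 2 is entry (3,2) of A⁴, where A is the adjacency matrix.
A² = [[2, 1, 1, 2], [1, 3, 2, 1], [1, 2, 3, 1], [2, 1, 1, 2]]
A³ = [[2, 5, 5, 2], [5, 4, 5, 5], [5, 5, 4, 5], [2, 5, 5, 2]]
A⁴ = [[10, 9, 9, 10], [9, 15, 14, 9], [9, 14, 15, 9], [10, 9, 9, 10]]

14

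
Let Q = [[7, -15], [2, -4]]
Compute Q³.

[[43, -105], [14, -34]]

tr Q = 3 and det Q = 2, so the characteristic polynomial is λ² − (3)λ + (2) with roots 2 and 1.
Eigenvectors give P = [[-3, -5], [-1, -2]] with P⁻¹ = [[-2, 5], [1, -3]], and Q = P·diag(2, 1)·P⁻¹.
Then Q³ = P·diag(8, 1)·P⁻¹ = [[-24, -5], [-8, -2]] · [[-2, 5], [1, -3]] = [[43, -105], [14, -34]].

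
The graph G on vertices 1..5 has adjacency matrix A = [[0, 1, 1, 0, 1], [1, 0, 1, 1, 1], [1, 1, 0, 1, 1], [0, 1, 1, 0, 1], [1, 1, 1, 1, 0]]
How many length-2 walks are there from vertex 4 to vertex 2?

The number of length-2 walks from vertex 4 to vertex 2 is entry (4,2) of A², where A is the adjacency matrix.
A² = [[3, 2, 2, 3, 2], [2, 4, 3, 2, 3], [2, 3, 4, 2, 3], [3, 2, 2, 3, 2], [2, 3, 3, 2, 4]]

2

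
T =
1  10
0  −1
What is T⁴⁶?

T² = I (check: tr T = 0 and det T = −1), so T⁴⁶ = I since 46 is even.

[[1, 0], [0, 1]]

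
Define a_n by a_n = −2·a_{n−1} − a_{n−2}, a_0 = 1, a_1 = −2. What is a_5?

With companion matrix Q = [[−2, −1], [1, 0]], [a_n, a_{n−1}]ᵀ = Q·[a_{n−1}, a_{n−2}]ᵀ, so [a_5, a_4]ᵀ = Q^4·[a_1, a_0]ᵀ.
Q^4 = [[5, 4], [−4, −3]], giving [a_5, a_4]ᵀ = [[−6], [5]].

−6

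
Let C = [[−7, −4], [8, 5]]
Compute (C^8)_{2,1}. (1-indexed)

tr C = −2 and det C = −3, so the characteristic polynomial is λ² − (−2)λ + (−3) with roots −3 and 1.
Eigenvectors give P = [[−1, −1], [1, 2]] with P⁻¹ = [[−2, −1], [1, 1]], and C = P·diag(−3, 1)·P⁻¹.
Then C^8 = P·diag(6561, 1)·P⁻¹ = [[−6561, −1], [6561, 2]] · [[−2, −1], [1, 1]] = [[13121, 6560], [−13120, −6559]].

−13120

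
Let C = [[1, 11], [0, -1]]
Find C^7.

C² = I (check: tr C = 0 and det C = -1), so C^7 = C since 7 is odd.

[[1, 11], [0, -1]]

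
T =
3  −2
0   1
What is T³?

T² = [[9, −8], [0, 1]]
T³ = [[27, −26], [0, 1]]

[[27, −26], [0, 1]]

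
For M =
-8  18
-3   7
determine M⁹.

tr M = -1 and det M = -2, so the characteristic polynomial is λ² − (-1)λ + (-2) with roots 1 and -2.
Eigenvectors give P = [[-2, -3], [-1, -1]] with P⁻¹ = [[1, -3], [-1, 2]], and M = P·diag(1, -2)·P⁻¹.
Then M⁹ = P·diag(1, -512)·P⁻¹ = [[-2, 1536], [-1, 512]] · [[1, -3], [-1, 2]] = [[-1538, 3078], [-513, 1027]].

[[-1538, 3078], [-513, 1027]]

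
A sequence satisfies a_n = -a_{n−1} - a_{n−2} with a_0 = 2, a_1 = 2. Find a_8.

-4

With companion matrix B = [[-1, -1], [1, 0]], [a_n, a_{n−1}]ᵀ = B·[a_{n−1}, a_{n−2}]ᵀ, so [a_8, a_7]ᵀ = B^7·[a_1, a_0]ᵀ.
B^7 = [[-1, -1], [1, 0]], giving [a_8, a_7]ᵀ = [[-4], [2]].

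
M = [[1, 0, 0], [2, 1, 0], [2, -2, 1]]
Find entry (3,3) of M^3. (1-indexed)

1

M = I + N where N = [[0, 0, 0], [2, 0, 0], [2, -2, 0]] is strictly lower-triangular, so N^3 = 0.
(I + N)^3 = I + 3·N + 3·N^2 = [[1, 0, 0], [6, 1, 0], [-6, -6, 1]].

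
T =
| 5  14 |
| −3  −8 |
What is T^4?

[[−89, −210], [45, 106]]

tr T = −3 and det T = 2, so the characteristic polynomial is λ² − (−3)λ + (2) with roots −1 and −2.
Eigenvectors give P = [[7, −2], [−3, 1]] with P⁻¹ = [[1, 2], [3, 7]], and T = P·diag(−1, −2)·P⁻¹.
Then T^4 = P·diag(1, 16)·P⁻¹ = [[7, −32], [−3, 16]] · [[1, 2], [3, 7]] = [[−89, −210], [45, 106]].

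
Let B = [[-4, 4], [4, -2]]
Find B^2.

[[32, -24], [-24, 20]]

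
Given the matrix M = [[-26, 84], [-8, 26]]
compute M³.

[[-104, 336], [-32, 104]]

tr M = 0 and det M = -4, so the characteristic polynomial is λ² − (0)λ + (-4) with roots -2 and 2.
Eigenvectors give P = [[7, 3], [2, 1]] with P⁻¹ = [[1, -3], [-2, 7]], and M = P·diag(-2, 2)·P⁻¹.
Then M³ = P·diag(-8, 8)·P⁻¹ = [[-56, 24], [-16, 8]] · [[1, -3], [-2, 7]] = [[-104, 336], [-32, 104]].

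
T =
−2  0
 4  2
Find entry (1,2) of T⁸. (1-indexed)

tr T = 0 and det T = −4, so the characteristic polynomial is λ² − (0)λ + (−4) with roots 2 and −2.
Eigenvectors give P = [[0, 1], [−1, −1]] with P⁻¹ = [[−1, −1], [1, 0]], and T = P·diag(2, −2)·P⁻¹.
Then T⁸ = P·diag(256, 256)·P⁻¹ = [[0, 256], [−256, −256]] · [[−1, −1], [1, 0]] = [[256, 0], [0, 256]].

0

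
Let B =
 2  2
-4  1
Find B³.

B² = [[-4, 6], [-12, -7]]
B³ = [[-32, -2], [4, -31]]

[[-32, -2], [4, -31]]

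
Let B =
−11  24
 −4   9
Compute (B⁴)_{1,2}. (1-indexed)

tr B = −2 and det B = −3, so the characteristic polynomial is λ² − (−2)λ + (−3) with roots −3 and 1.
Eigenvectors give P = [[3, −2], [1, −1]] with P⁻¹ = [[1, −2], [1, −3]], and B = P·diag(−3, 1)·P⁻¹.
Then B⁴ = P·diag(81, 1)·P⁻¹ = [[243, −2], [81, −1]] · [[1, −2], [1, −3]] = [[241, −480], [80, −159]].

−480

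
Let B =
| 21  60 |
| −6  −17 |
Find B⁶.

[[7281, 21840], [−2184, −6551]]

tr B = 4 and det B = 3, so the characteristic polynomial is λ² − (4)λ + (3) with roots 1 and 3.
Eigenvectors give P = [[−3, −10], [1, 3]] with P⁻¹ = [[3, 10], [−1, −3]], and B = P·diag(1, 3)·P⁻¹.
Then B⁶ = P·diag(1, 729)·P⁻¹ = [[−3, −7290], [1, 2187]] · [[3, 10], [−1, −3]] = [[7281, 21840], [−2184, −6551]].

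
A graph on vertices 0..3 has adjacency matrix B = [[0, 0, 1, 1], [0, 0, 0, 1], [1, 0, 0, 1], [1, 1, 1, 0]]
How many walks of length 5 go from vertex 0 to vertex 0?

The number of length-5 walks from vertex 0 to vertex 0 is entry (0,0) of B⁵, where B is the adjacency matrix.
B² = [[2, 1, 1, 1], [1, 1, 1, 0], [1, 1, 2, 1], [1, 0, 1, 3]]
B³ = [[2, 1, 3, 4], [1, 0, 1, 3], [3, 1, 2, 4], [4, 3, 4, 2]]
B⁴ = [[7, 4, 6, 6], [4, 3, 4, 2], [6, 4, 7, 6], [6, 2, 6, 11]]
B⁵ = [[12, 6, 13, 17], [6, 2, 6, 11], [13, 6, 12, 17], [17, 11, 17, 14]]

12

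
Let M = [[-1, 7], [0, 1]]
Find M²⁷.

M² = I (check: tr M = 0 and det M = -1), so M²⁷ = M since 27 is odd.

[[-1, 7], [0, 1]]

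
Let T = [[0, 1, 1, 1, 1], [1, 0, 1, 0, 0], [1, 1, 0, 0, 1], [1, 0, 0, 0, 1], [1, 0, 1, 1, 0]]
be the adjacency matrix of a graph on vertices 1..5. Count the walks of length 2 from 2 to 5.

2

The number of length-2 walks from vertex 2 to vertex 5 is entry (2,5) of T², where T is the adjacency matrix.
T² = [[4, 1, 2, 1, 2], [1, 2, 1, 1, 2], [2, 1, 3, 2, 1], [1, 1, 2, 2, 1], [2, 2, 1, 1, 3]]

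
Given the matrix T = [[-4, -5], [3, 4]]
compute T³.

T² = I (check: tr T = 0 and det T = -1), so T³ = T since 3 is odd.

[[-4, -5], [3, 4]]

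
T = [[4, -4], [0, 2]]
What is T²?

[[16, -24], [0, 4]]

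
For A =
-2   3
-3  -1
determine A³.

[[37, -6], [6, 35]]

A² = [[-5, -9], [9, -8]]
A³ = [[37, -6], [6, 35]]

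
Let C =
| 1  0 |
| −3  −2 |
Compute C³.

[[1, 0], [−9, −8]]

tr C = −1 and det C = −2, so the characteristic polynomial is λ² − (−1)λ + (−2) with roots 1 and −2.
Eigenvectors give P = [[−1, 0], [1, 1]] with P⁻¹ = [[−1, 0], [1, 1]], and C = P·diag(1, −2)·P⁻¹.
Then C³ = P·diag(1, −8)·P⁻¹ = [[−1, 0], [1, −8]] · [[−1, 0], [1, 1]] = [[1, 0], [−9, −8]].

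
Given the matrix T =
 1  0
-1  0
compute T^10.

T² = T (a projection; rank 1, trace 1), so T^10 = T.

[[1, 0], [-1, 0]]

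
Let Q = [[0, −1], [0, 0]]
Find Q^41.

Q is strictly triangular, hence nilpotent: Q^2 = 0, so Q^41 = 0.

[[0, 0], [0, 0]]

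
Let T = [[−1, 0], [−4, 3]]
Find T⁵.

tr T = 2 and det T = −3, so the characteristic polynomial is λ² − (2)λ + (−3) with roots −1 and 3.
Eigenvectors give P = [[1, 0], [1, −1]] with P⁻¹ = [[1, 0], [1, −1]], and T = P·diag(−1, 3)·P⁻¹.
Then T⁵ = P·diag(−1, 243)·P⁻¹ = [[−1, 0], [−1, −243]] · [[1, 0], [1, −1]] = [[−1, 0], [−244, 243]].

[[−1, 0], [−244, 243]]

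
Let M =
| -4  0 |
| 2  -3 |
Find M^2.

[[16, 0], [-14, 9]]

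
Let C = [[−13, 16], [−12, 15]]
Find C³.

[[−85, 112], [−84, 111]]

tr C = 2 and det C = −3, so the characteristic polynomial is λ² − (2)λ + (−3) with roots −1 and 3.
Eigenvectors give P = [[−4, −1], [−3, −1]] with P⁻¹ = [[−1, 1], [3, −4]], and C = P·diag(−1, 3)·P⁻¹.
Then C³ = P·diag(−1, 27)·P⁻¹ = [[4, −27], [3, −27]] · [[−1, 1], [3, −4]] = [[−85, 112], [−84, 111]].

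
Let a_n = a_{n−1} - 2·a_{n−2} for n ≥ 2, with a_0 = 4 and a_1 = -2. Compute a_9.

58

With companion matrix B = [[1, -2], [1, 0]], [a_n, a_{n−1}]ᵀ = B·[a_{n−1}, a_{n−2}]ᵀ, so [a_9, a_8]ᵀ = B^8·[a_1, a_0]ᵀ.
B^8 = [[-17, 6], [-3, -14]], giving [a_9, a_8]ᵀ = [[58], [-50]].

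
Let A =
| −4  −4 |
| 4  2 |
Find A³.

[[32, 16], [−16, 8]]

A² = [[0, 8], [−8, −12]]
A³ = [[32, 16], [−16, 8]]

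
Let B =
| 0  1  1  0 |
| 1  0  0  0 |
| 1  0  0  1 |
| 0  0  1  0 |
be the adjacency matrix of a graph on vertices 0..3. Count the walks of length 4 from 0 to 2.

0

The number of length-4 walks from vertex 0 to vertex 2 is entry (0,2) of B^4, where B is the adjacency matrix.
B^2 = [[2, 0, 0, 1], [0, 1, 1, 0], [0, 1, 2, 0], [1, 0, 0, 1]]
B^3 = [[0, 2, 3, 0], [2, 0, 0, 1], [3, 0, 0, 2], [0, 1, 2, 0]]
B^4 = [[5, 0, 0, 3], [0, 2, 3, 0], [0, 3, 5, 0], [3, 0, 0, 2]]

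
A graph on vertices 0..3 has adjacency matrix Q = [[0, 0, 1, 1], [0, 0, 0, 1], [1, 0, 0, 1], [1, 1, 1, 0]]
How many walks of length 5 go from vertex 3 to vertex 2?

17

The number of length-5 walks from vertex 3 to vertex 2 is entry (3,2) of Q⁵, where Q is the adjacency matrix.
Q² = [[2, 1, 1, 1], [1, 1, 1, 0], [1, 1, 2, 1], [1, 0, 1, 3]]
Q³ = [[2, 1, 3, 4], [1, 0, 1, 3], [3, 1, 2, 4], [4, 3, 4, 2]]
Q⁴ = [[7, 4, 6, 6], [4, 3, 4, 2], [6, 4, 7, 6], [6, 2, 6, 11]]
Q⁵ = [[12, 6, 13, 17], [6, 2, 6, 11], [13, 6, 12, 17], [17, 11, 17, 14]]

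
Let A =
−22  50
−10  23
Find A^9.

[[−81292, 201950], [−40390, 100463]]

tr A = 1 and det A = −6, so the characteristic polynomial is λ² − (1)λ + (−6) with roots 3 and −2.
Eigenvectors give P = [[2, 5], [1, 2]] with P⁻¹ = [[−2, 5], [1, −2]], and A = P·diag(3, −2)·P⁻¹.
Then A^9 = P·diag(19683, −512)·P⁻¹ = [[39366, −2560], [19683, −1024]] · [[−2, 5], [1, −2]] = [[−81292, 201950], [−40390, 100463]].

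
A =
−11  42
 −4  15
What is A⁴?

[[−479, 1680], [−160, 561]]

tr A = 4 and det A = 3, so the characteristic polynomial is λ² − (4)λ + (3) with roots 1 and 3.
Eigenvectors give P = [[−7, −3], [−2, −1]] with P⁻¹ = [[−1, 3], [2, −7]], and A = P·diag(1, 3)·P⁻¹.
Then A⁴ = P·diag(1, 81)·P⁻¹ = [[−7, −243], [−2, −81]] · [[−1, 3], [2, −7]] = [[−479, 1680], [−160, 561]].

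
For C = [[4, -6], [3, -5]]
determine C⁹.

[[514, -1026], [513, -1025]]

tr C = -1 and det C = -2, so the characteristic polynomial is λ² − (-1)λ + (-2) with roots 1 and -2.
Eigenvectors give P = [[2, 1], [1, 1]] with P⁻¹ = [[1, -1], [-1, 2]], and C = P·diag(1, -2)·P⁻¹.
Then C⁹ = P·diag(1, -512)·P⁻¹ = [[2, -512], [1, -512]] · [[1, -1], [-1, 2]] = [[514, -1026], [513, -1025]].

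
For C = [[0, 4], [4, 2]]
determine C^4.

[[320, 288], [288, 464]]

C^2 = [[16, 8], [8, 20]]
C^3 = [[32, 80], [80, 72]]
C^4 = [[320, 288], [288, 464]]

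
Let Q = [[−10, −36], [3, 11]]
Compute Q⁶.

[[−188, −756], [63, 253]]

tr Q = 1 and det Q = −2, so the characteristic polynomial is λ² − (1)λ + (−2) with roots −1 and 2.
Eigenvectors give P = [[−4, −3], [1, 1]] with P⁻¹ = [[−1, −3], [1, 4]], and Q = P·diag(−1, 2)·P⁻¹.
Then Q⁶ = P·diag(1, 64)·P⁻¹ = [[−4, −192], [1, 64]] · [[−1, −3], [1, 4]] = [[−188, −756], [63, 253]].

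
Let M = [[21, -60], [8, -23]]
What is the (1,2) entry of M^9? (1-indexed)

tr M = -2 and det M = -3, so the characteristic polynomial is λ² − (-2)λ + (-3) with roots 1 and -3.
Eigenvectors give P = [[3, -5], [1, -2]] with P⁻¹ = [[2, -5], [1, -3]], and M = P·diag(1, -3)·P⁻¹.
Then M^9 = P·diag(1, -19683)·P⁻¹ = [[3, 98415], [1, 39366]] · [[2, -5], [1, -3]] = [[98421, -295260], [39368, -118103]].

-295260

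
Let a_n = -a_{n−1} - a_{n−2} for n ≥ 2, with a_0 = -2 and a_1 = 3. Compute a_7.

3

With companion matrix B = [[-1, -1], [1, 0]], [a_n, a_{n−1}]ᵀ = B·[a_{n−1}, a_{n−2}]ᵀ, so [a_7, a_6]ᵀ = B^6·[a_1, a_0]ᵀ.
B^6 = [[1, 0], [0, 1]], giving [a_7, a_6]ᵀ = [[3], [-2]].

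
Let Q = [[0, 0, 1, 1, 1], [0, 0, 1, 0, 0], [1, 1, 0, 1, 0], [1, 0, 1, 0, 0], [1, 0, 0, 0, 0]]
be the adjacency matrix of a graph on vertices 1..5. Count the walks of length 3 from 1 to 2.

1

The number of length-3 walks from vertex 1 to vertex 2 is entry (1,2) of Q³, where Q is the adjacency matrix.
Q² = [[3, 1, 1, 1, 0], [1, 1, 0, 1, 0], [1, 0, 3, 1, 1], [1, 1, 1, 2, 1], [0, 0, 1, 1, 1]]
Q³ = [[2, 1, 5, 4, 3], [1, 0, 3, 1, 1], [5, 3, 2, 4, 1], [4, 1, 4, 2, 1], [3, 1, 1, 1, 0]]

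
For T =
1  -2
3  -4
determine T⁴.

tr T = -3 and det T = 2, so the characteristic polynomial is λ² − (-3)λ + (2) with roots -2 and -1.
Eigenvectors give P = [[-2, 1], [-3, 1]] with P⁻¹ = [[1, -1], [3, -2]], and T = P·diag(-2, -1)·P⁻¹.
Then T⁴ = P·diag(16, 1)·P⁻¹ = [[-32, 1], [-48, 1]] · [[1, -1], [3, -2]] = [[-29, 30], [-45, 46]].

[[-29, 30], [-45, 46]]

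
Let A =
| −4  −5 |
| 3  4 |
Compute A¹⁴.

A² = I (check: tr A = 0 and det A = −1), so A¹⁴ = I since 14 is even.

[[1, 0], [0, 1]]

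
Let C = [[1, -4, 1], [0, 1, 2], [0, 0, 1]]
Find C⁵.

[[1, -20, -75], [0, 1, 10], [0, 0, 1]]

C = I + N where N = [[0, -4, 1], [0, 0, 2], [0, 0, 0]] is strictly upper-triangular, so N³ = 0.
(I + N)⁵ = I + 5·N + 10·N² = [[1, -20, -75], [0, 1, 10], [0, 0, 1]].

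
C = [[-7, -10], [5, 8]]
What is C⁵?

[[-307, -550], [275, 518]]

tr C = 1 and det C = -6, so the characteristic polynomial is λ² − (1)λ + (-6) with roots -2 and 3.
Eigenvectors give P = [[-2, -1], [1, 1]] with P⁻¹ = [[-1, -1], [1, 2]], and C = P·diag(-2, 3)·P⁻¹.
Then C⁵ = P·diag(-32, 243)·P⁻¹ = [[64, -243], [-32, 243]] · [[-1, -1], [1, 2]] = [[-307, -550], [275, 518]].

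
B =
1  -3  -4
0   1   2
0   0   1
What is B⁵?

[[1, -15, -80], [0, 1, 10], [0, 0, 1]]

B = I + N where N = [[0, -3, -4], [0, 0, 2], [0, 0, 0]] is strictly upper-triangular, so N³ = 0.
(I + N)⁵ = I + 5·N + 10·N² = [[1, -15, -80], [0, 1, 10], [0, 0, 1]].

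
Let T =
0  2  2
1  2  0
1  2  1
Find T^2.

[[4, 8, 2], [2, 6, 2], [3, 8, 3]]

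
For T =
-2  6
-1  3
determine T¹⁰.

[[-2, 6], [-1, 3]]

T² = T (a projection; rank 1, trace 1), so T¹⁰ = T.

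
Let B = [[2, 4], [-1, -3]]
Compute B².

[[0, -4], [1, 5]]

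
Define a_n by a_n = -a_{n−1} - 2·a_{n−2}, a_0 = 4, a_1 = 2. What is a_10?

158

With companion matrix Q = [[-1, -2], [1, 0]], [a_n, a_{n−1}]ᵀ = Q·[a_{n−1}, a_{n−2}]ᵀ, so [a_10, a_9]ᵀ = Q⁹·[a_1, a_0]ᵀ.
Q⁹ = [[11, 34], [-17, -6]], giving [a_10, a_9]ᵀ = [[158], [-58]].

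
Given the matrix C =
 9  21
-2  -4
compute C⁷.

tr C = 5 and det C = 6, so the characteristic polynomial is λ² − (5)λ + (6) with roots 2 and 3.
Eigenvectors give P = [[-3, 7], [1, -2]] with P⁻¹ = [[2, 7], [1, 3]], and C = P·diag(2, 3)·P⁻¹.
Then C⁷ = P·diag(128, 2187)·P⁻¹ = [[-384, 15309], [128, -4374]] · [[2, 7], [1, 3]] = [[14541, 43239], [-4118, -12226]].

[[14541, 43239], [-4118, -12226]]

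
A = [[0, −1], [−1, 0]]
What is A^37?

[[0, −1], [−1, 0]]

A² = I (check: tr A = 0 and det A = −1), so A^37 = A since 37 is odd.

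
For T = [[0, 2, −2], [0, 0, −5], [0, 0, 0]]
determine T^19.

[[0, 0, 0], [0, 0, 0], [0, 0, 0]]

T is strictly triangular, hence nilpotent: T^3 = 0, so T^19 = 0.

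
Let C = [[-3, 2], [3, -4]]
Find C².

[[15, -14], [-21, 22]]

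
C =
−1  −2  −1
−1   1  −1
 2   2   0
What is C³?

[[7, 2, 1], [1, 5, 1], [−2, −2, 6]]

C² = [[1, −2, 3], [−2, 1, 0], [−4, −2, −4]]
C³ = [[7, 2, 1], [1, 5, 1], [−2, −2, 6]]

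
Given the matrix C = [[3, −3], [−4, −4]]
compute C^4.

[[453, 147], [196, 796]]

C^2 = [[21, 3], [4, 28]]
C^3 = [[51, −75], [−100, −124]]
C^4 = [[453, 147], [196, 796]]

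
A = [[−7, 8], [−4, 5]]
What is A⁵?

tr A = −2 and det A = −3, so the characteristic polynomial is λ² − (−2)λ + (−3) with roots −3 and 1.
Eigenvectors give P = [[2, 1], [1, 1]] with P⁻¹ = [[1, −1], [−1, 2]], and A = P·diag(−3, 1)·P⁻¹.
Then A⁵ = P·diag(−243, 1)·P⁻¹ = [[−486, 1], [−243, 1]] · [[1, −1], [−1, 2]] = [[−487, 488], [−244, 245]].

[[−487, 488], [−244, 245]]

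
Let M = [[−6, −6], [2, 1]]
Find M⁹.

[[−77196, −115026], [38342, 57001]]

tr M = −5 and det M = 6, so the characteristic polynomial is λ² − (−5)λ + (6) with roots −3 and −2.
Eigenvectors give P = [[−2, −3], [1, 2]] with P⁻¹ = [[−2, −3], [1, 2]], and M = P·diag(−3, −2)·P⁻¹.
Then M⁹ = P·diag(−19683, −512)·P⁻¹ = [[39366, 1536], [−19683, −1024]] · [[−2, −3], [1, 2]] = [[−77196, −115026], [38342, 57001]].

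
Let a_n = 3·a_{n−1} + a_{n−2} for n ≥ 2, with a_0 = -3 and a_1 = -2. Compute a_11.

-411473

With companion matrix A = [[3, 1], [1, 0]], [a_n, a_{n−1}]ᵀ = A·[a_{n−1}, a_{n−2}]ᵀ, so [a_11, a_10]ᵀ = A¹⁰·[a_1, a_0]ᵀ.
A¹⁰ = [[141481, 42837], [42837, 12970]], giving [a_11, a_10]ᵀ = [[-411473], [-124584]].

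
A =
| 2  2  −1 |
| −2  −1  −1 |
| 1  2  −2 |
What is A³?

A² = [[−1, 0, −2], [−3, −5, 5], [−4, −4, 1]]
A³ = [[−4, −6, 5], [9, 9, −2], [1, −2, 6]]

[[−4, −6, 5], [9, 9, −2], [1, −2, 6]]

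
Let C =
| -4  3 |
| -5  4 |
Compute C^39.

[[-4, 3], [-5, 4]]

C² = I (check: tr C = 0 and det C = -1), so C^39 = C since 39 is odd.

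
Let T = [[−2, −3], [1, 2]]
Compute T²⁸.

[[1, 0], [0, 1]]

T² = I (check: tr T = 0 and det T = −1), so T²⁸ = I since 28 is even.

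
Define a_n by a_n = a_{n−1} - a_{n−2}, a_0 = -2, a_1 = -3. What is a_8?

With companion matrix C = [[1, -1], [1, 0]], [a_n, a_{n−1}]ᵀ = C·[a_{n−1}, a_{n−2}]ᵀ, so [a_8, a_7]ᵀ = C^7·[a_1, a_0]ᵀ.
C^7 = [[1, -1], [1, 0]], giving [a_8, a_7]ᵀ = [[-1], [-3]].

-1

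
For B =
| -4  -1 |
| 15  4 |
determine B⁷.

[[-4, -1], [15, 4]]

B² = I (check: tr B = 0 and det B = -1), so B⁷ = B since 7 is odd.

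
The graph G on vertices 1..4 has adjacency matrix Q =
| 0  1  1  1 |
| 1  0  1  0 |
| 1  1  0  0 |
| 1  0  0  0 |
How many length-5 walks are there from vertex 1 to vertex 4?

The number of length-5 walks from vertex 1 to vertex 4 is entry (1,4) of Q^5, where Q is the adjacency matrix.
Q^2 = [[3, 1, 1, 0], [1, 2, 1, 1], [1, 1, 2, 1], [0, 1, 1, 1]]
Q^3 = [[2, 4, 4, 3], [4, 2, 3, 1], [4, 3, 2, 1], [3, 1, 1, 0]]
Q^4 = [[11, 6, 6, 2], [6, 7, 6, 4], [6, 6, 7, 4], [2, 4, 4, 3]]
Q^5 = [[14, 17, 17, 11], [17, 12, 13, 6], [17, 13, 12, 6], [11, 6, 6, 2]]

11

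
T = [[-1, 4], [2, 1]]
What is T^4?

[[81, 0], [0, 81]]

T^2 = [[9, 0], [0, 9]]
T^3 = [[-9, 36], [18, 9]]
T^4 = [[81, 0], [0, 81]]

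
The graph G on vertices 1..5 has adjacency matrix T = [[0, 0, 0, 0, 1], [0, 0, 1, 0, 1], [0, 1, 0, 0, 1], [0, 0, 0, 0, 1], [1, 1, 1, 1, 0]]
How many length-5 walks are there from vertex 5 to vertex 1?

The number of length-5 walks from vertex 5 to vertex 1 is entry (5,1) of T⁵, where T is the adjacency matrix.
T² = [[1, 1, 1, 1, 0], [1, 2, 1, 1, 1], [1, 1, 2, 1, 1], [1, 1, 1, 1, 0], [0, 1, 1, 0, 4]]
T³ = [[0, 1, 1, 0, 4], [1, 2, 3, 1, 5], [1, 3, 2, 1, 5], [0, 1, 1, 0, 4], [4, 5, 5, 4, 2]]
T⁴ = [[4, 5, 5, 4, 2], [5, 8, 7, 5, 7], [5, 7, 8, 5, 7], [4, 5, 5, 4, 2], [2, 7, 7, 2, 18]]
T⁵ = [[2, 7, 7, 2, 18], [7, 14, 15, 7, 25], [7, 15, 14, 7, 25], [2, 7, 7, 2, 18], [18, 25, 25, 18, 18]]

18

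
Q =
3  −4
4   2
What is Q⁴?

[[−351, 380], [−380, −256]]

Q² = [[−7, −20], [20, −12]]
Q³ = [[−101, −12], [12, −104]]
Q⁴ = [[−351, 380], [−380, −256]]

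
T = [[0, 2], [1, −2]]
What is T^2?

[[2, −4], [−2, 6]]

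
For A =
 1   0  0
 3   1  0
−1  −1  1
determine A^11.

A = I + N where N = [[0, 0, 0], [3, 0, 0], [−1, −1, 0]] is strictly lower-triangular, so N^3 = 0.
(I + N)^11 = I + 11·N + 55·N^2 = [[1, 0, 0], [33, 1, 0], [−176, −11, 1]].

[[1, 0, 0], [33, 1, 0], [−176, −11, 1]]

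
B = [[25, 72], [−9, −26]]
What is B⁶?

tr B = −1 and det B = −2, so the characteristic polynomial is λ² − (−1)λ + (−2) with roots −2 and 1.
Eigenvectors give P = [[−8, −3], [3, 1]] with P⁻¹ = [[1, 3], [−3, −8]], and B = P·diag(−2, 1)·P⁻¹.
Then B⁶ = P·diag(64, 1)·P⁻¹ = [[−512, −3], [192, 1]] · [[1, 3], [−3, −8]] = [[−503, −1512], [189, 568]].

[[−503, −1512], [189, 568]]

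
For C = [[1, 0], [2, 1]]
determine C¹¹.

[[1, 0], [22, 1]]

C = I + N where N = [[0, 0], [2, 0]] is strictly lower-triangular, so N² = 0.
(I + N)¹¹ = I + 11·N = [[1, 0], [22, 1]].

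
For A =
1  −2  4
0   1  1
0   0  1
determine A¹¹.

A = I + N where N = [[0, −2, 4], [0, 0, 1], [0, 0, 0]] is strictly upper-triangular, so N³ = 0.
(I + N)¹¹ = I + 11·N + 55·N² = [[1, −22, −66], [0, 1, 11], [0, 0, 1]].

[[1, −22, −66], [0, 1, 11], [0, 0, 1]]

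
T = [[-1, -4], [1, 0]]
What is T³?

T² = [[-3, 4], [-1, -4]]
T³ = [[7, 12], [-3, 4]]

[[7, 12], [-3, 4]]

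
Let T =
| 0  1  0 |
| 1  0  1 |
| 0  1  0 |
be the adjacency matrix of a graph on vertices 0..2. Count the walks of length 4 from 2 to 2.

2

The number of length-4 walks from vertex 2 to vertex 2 is entry (2,2) of T⁴, where T is the adjacency matrix.
T² = [[1, 0, 1], [0, 2, 0], [1, 0, 1]]
T³ = [[0, 2, 0], [2, 0, 2], [0, 2, 0]]
T⁴ = [[2, 0, 2], [0, 4, 0], [2, 0, 2]]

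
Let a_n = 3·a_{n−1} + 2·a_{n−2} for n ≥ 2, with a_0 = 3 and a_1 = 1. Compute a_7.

With companion matrix T = [[3, 2], [1, 0]], [a_n, a_{n−1}]ᵀ = T·[a_{n−1}, a_{n−2}]ᵀ, so [a_7, a_6]ᵀ = T⁶·[a_1, a_0]ᵀ.
T⁶ = [[1763, 990], [495, 278]], giving [a_7, a_6]ᵀ = [[4733], [1329]].

4733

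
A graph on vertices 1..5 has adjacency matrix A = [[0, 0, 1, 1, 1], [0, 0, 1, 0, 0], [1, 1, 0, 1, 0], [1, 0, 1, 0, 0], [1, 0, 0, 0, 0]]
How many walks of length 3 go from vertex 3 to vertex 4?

The number of length-3 walks from vertex 3 to vertex 4 is entry (3,4) of A^3, where A is the adjacency matrix.
A^2 = [[3, 1, 1, 1, 0], [1, 1, 0, 1, 0], [1, 0, 3, 1, 1], [1, 1, 1, 2, 1], [0, 0, 1, 1, 1]]
A^3 = [[2, 1, 5, 4, 3], [1, 0, 3, 1, 1], [5, 3, 2, 4, 1], [4, 1, 4, 2, 1], [3, 1, 1, 1, 0]]

4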